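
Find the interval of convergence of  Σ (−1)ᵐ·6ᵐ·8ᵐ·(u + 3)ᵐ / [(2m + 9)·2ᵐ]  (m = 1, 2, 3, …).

By the ratio test, |a_{m+1}/a_m| = [(2m + 9)/(2(m+1) + 9)] · 6·8/2 → 24.
The series converges when 24 · |u + 3| < 1, giving R = 1/24.
At u = -71/24: an alternating series whose terms decrease to 0 in absolute value, so it converges by the Leibniz criterion.
At u = -73/24: the terms behave like c/m; limit comparison with the harmonic series gives divergence.

(-73/24, -71/24]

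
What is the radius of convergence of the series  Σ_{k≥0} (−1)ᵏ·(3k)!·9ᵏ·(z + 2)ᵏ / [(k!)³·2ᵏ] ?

R = 2/243

By the ratio test, |a_{k+1}/a_k| = (3k+1)·(3k+2)·(3k+3)/(k+1)³ · 9/2 → 243/2.
Hence the series converges for |z + 2| < 1/(243/2) = 2/243, so the radius of convergence is 2/243.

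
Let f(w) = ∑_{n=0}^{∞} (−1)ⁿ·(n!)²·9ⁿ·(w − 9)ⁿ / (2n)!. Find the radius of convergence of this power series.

R = 4/9

By the ratio test, |a_{n+1}/a_n| = (n+1)²/[(2n+1)·(2n+2)] · 9 → 9/4.
Convergence for |w − 9| · 9/4 < 1, i.e. |w − 9| < 4/9. So R = 4/9.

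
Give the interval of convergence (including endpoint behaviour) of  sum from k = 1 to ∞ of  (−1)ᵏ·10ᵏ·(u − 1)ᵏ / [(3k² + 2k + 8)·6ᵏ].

By the ratio test, |a_{k+1}/a_k| = [(3k² + 2k + 8)/(3(k+1)² + 2(k+1) + 8)] · 10/6 → 5/3.
Hence the series converges for |u − 1| < 1/(5/3) = 3/5, so the radius of convergence is 3/5.
When u = 8/5, the terms are on the order of 1/k², so the series converges absolutely by comparison with the p-series (p = 2 > 1).
Check u = 2/5: the terms are on the order of 1/k², so the series converges absolutely by comparison with the p-series (p = 2 > 1).

[2/5, 8/5]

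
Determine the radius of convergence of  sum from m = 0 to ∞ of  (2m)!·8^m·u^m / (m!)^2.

Ratio test: |a_{m+1}/a_m| = (2m+1)·(2m+2)/(m+1)² · 8 → 32 as m → ∞.
Thus R = 1/(32) = 1/32.

R = 1/32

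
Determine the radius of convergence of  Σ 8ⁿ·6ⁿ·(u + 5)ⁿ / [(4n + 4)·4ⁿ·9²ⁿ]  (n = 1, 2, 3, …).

R = 27/4

Apply the ratio test: |a_{n+1}| / |a_n| = [(4n + 4)/(4(n+1) + 4)] · 8·6/(4·81), which tends to 4/27 as n → ∞.
Thus R = 1/(4/27) = 27/4.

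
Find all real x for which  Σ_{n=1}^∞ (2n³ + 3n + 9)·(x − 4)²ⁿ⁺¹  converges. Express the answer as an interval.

(3, 5)

By the ratio test, |a_{n+1}/a_n| = (2(n+1)³ + 3(n+1) + 9)/(2n³ + 3n + 9) → 1.
Since the exponent of (x − 4) increases by 2 each term, convergence requires |x − 4|² < 1, hence R = 1.
Check x = 5: the terms do not tend to 0, so the series diverges.
At x = 3: the terms have absolute value of order n³, which does not tend to 0, so the series diverges by the divergence test.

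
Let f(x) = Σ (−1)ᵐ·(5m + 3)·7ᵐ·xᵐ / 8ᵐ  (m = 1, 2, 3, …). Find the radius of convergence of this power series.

Ratio test: |a_{m+1}/a_m| = [(5(m+1) + 3)/(5m + 3)] · 7/8 → 7/8 as m → ∞.
Hence the series converges for |x| < 1/(7/8) = 8/7, so the radius of convergence is 8/7.

R = 8/7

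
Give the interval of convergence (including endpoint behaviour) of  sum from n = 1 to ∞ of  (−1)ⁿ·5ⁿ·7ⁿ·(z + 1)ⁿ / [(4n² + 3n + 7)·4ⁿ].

The ratio of consecutive coefficients is [(4n² + 3n + 7)/(4(n+1)² + 3(n+1) + 7)] · 5·7/4 → 35/4.
Convergence for |z + 1| · 35/4 < 1, i.e. |z + 1| < 4/35. So R = 4/35.
When z = -31/35, absolute convergence follows by limit comparison with Σ 1/n².
Endpoint z = -39/35: absolute convergence follows by limit comparison with Σ 1/n².

[-39/35, -31/35]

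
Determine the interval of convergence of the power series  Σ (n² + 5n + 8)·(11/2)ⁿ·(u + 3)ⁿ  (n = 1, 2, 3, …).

By the ratio test, |a_{n+1}/a_n| = [((n+1)² + 5(n+1) + 8)/(n² + 5n + 8)] · 11/2 → 11/2.
Thus R = 1/(11/2) = 2/11.
When u = -31/11, the n-th term does not approach 0; divergence by the term test.
At u = -35/11: the terms do not tend to 0, so the series diverges.

(-35/11, -31/11)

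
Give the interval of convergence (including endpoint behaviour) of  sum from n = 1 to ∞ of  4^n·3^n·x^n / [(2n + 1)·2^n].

Ratio test: |a_{n+1}/a_n| = [(2n + 1)/(2(n+1) + 1)] · 4·3/2 → 6 as n → ∞.
Convergence for |x| · 6 < 1, i.e. |x| < 1/6. So R = 1/6.
When x = 1/6, comparison with the harmonic series Σ 1/n shows the series diverges.
Check x = -1/6: the terms alternate in sign and decrease monotonically to 0 in absolute value (size ~ c/n), so the alternating series test gives convergence.

[-1/6, 1/6)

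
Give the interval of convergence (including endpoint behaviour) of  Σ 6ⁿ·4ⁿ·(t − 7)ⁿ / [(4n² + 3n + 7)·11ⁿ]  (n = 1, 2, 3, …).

Ratio test: |a_{n+1}/a_n| = [(4n² + 3n + 7)/(4(n+1)² + 3(n+1) + 7)] · 6·4/11 → 24/11 as n → ∞.
Thus R = 1/(24/11) = 11/24.
When t = 179/24, the series is dominated by a constant times Σ 1/n², which converges (p = 2 > 1).
Endpoint t = 157/24: the terms are on the order of 1/n², so the series converges absolutely by comparison with the p-series (p = 2 > 1).

[157/24, 179/24]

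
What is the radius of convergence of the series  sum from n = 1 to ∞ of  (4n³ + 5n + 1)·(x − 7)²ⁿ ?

Ratio test: |a_{n+1}/a_n| = (4(n+1)³ + 5(n+1) + 1)/(4n³ + 5n + 1) → 1 as n → ∞.
Successive powers of (x − 7) differ by 2, so the series converges when |x − 7|² · 1 < 1, i.e. |x − 7| < √(1) = 1. So R = 1.

R = 1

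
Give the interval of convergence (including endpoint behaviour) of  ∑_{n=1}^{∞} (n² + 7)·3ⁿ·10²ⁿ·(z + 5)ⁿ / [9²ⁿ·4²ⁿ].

The ratio of consecutive coefficients is [((n+1)² + 7)/(n² + 7)] · 3·100/(81·16) → 25/108.
Thus R = 1/(25/108) = 108/25.
At z = -17/25: the terms have absolute value of order n², which does not tend to 0, so the series diverges by the divergence test.
Check z = -233/25: the n-th term does not approach 0; divergence by the term test.

(-233/25, -17/25)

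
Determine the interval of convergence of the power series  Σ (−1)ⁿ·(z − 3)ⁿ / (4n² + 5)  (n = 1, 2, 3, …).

By the ratio test, |a_{n+1}/a_n| = (4n² + 5)/(4(n+1)² + 5) → 1.
Hence R = 1.
Check z = 4: the terms are on the order of 1/n², so the series converges absolutely by comparison with the p-series (p = 2 > 1).
Check z = 2: the terms are on the order of 1/n², so the series converges absolutely by comparison with the p-series (p = 2 > 1).

[2, 4]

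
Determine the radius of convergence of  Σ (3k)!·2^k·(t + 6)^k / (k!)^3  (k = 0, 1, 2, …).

By the ratio test, |a_{k+1}/a_k| = (3k+1)·(3k+2)·(3k+3)/(k+1)³ · 2 → 54.
Hence the series converges for |t + 6| < 1/(54) = 1/54, so the radius of convergence is 1/54.

R = 1/54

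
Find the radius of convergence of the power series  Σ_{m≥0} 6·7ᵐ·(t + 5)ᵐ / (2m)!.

Ratio test: |a_{m+1}/a_m| = 6/6 · 7 · 1/[(2m+1)·(2m+2)] → 0 as m → ∞.
Since the limit is 0 < 1 for every t, the series converges on all of ℝ and R = ∞.

R = ∞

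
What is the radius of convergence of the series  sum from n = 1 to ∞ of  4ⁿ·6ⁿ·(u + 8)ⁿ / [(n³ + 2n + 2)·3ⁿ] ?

Apply the ratio test: |a_{n+1}| / |a_n| = [(n³ + 2n + 2)/((n+1)³ + 2(n+1) + 2)] · 4·6/3, which tends to 8 as n → ∞.
Hence the series converges for |u + 8| < 1/(8) = 1/8, so the radius of convergence is 1/8.

R = 1/8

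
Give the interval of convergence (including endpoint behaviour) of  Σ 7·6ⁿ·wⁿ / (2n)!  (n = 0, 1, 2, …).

(−∞, ∞)

Apply the ratio test: |a_{n+1}| / |a_n| = 7/7 · 6 · 1/[(2n+1)·(2n+2)], which tends to 0 as n → ∞.
The limit is 0, so the series converges for all w; R = ∞.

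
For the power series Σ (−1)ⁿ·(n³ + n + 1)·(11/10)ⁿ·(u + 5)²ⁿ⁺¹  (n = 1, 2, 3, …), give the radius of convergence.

R = √110/11

Apply the ratio test: |a_{n+1}| / |a_n| = [((n+1)³ + (n+1) + 1)/(n³ + n + 1)] · 11/10, which tends to 11/10 as n → ∞.
Successive powers of (u + 5) differ by 2, so the series converges when |u + 5|² · 11/10 < 1, i.e. |u + 5| < √(10/11). So R = √110/11.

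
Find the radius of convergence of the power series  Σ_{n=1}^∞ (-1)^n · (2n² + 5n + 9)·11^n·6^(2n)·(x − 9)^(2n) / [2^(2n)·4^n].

Apply the ratio test: |a_{n+1}| / |a_n| = [(2(n+1)² + 5(n+1) + 9)/(2n² + 5n + 9)] · 11·36/(4·4), which tends to 99/4 as n → ∞.
Successive powers of (x − 9) differ by 2, so the series converges when |x − 9|² · 99/4 < 1, i.e. |x − 9| < √(4/99). So R = 2√11/33.

R = 2√11/33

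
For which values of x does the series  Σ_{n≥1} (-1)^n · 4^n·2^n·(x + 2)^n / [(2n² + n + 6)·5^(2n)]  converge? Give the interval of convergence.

By the ratio test, |a_{n+1}/a_n| = [(2n² + n + 6)/(2(n+1)² + (n+1) + 6)] · 4·2/25 → 8/25.
Convergence for |x + 2| · 8/25 < 1, i.e. |x + 2| < 25/8. So R = 25/8.
Endpoint x = 9/8: the terms are on the order of 1/n², so the series converges absolutely by comparison with the p-series (p = 2 > 1).
When x = -41/8, the terms are on the order of 1/n², so the series converges absolutely by comparison with the p-series (p = 2 > 1).

[-41/8, 9/8]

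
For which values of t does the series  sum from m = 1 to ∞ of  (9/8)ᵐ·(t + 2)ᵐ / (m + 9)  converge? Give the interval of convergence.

Apply the ratio test: |a_{m+1}| / |a_m| = [(m + 9)/((m+1) + 9)] · 9/8, which tends to 9/8 as m → ∞.
The series converges when 9/8 · |t + 2| < 1, giving R = 8/9.
When t = -10/9, comparison with the harmonic series Σ 1/m shows the series diverges.
When t = -26/9, an alternating series whose terms decrease to 0 in absolute value, so it converges by the Leibniz criterion.

[-26/9, -10/9)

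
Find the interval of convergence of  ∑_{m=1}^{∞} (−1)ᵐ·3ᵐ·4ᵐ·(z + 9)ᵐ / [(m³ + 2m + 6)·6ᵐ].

[-19/2, -17/2]

The ratio of consecutive coefficients is [(m³ + 2m + 6)/((m+1)³ + 2(m+1) + 6)] · 3·4/6 → 2.
Convergence for |z + 9| · 2 < 1, i.e. |z + 9| < 1/2. So R = 1/2.
Endpoint z = -17/2: the series is dominated by a constant times Σ 1/m³, which converges (p = 3 > 1).
Check z = -19/2: the series is dominated by a constant times Σ 1/m³, which converges (p = 3 > 1).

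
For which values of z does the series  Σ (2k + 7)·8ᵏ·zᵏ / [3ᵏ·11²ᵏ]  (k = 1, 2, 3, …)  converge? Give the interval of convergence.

Apply the ratio test: |a_{k+1}| / |a_k| = [(2(k+1) + 7)/(2k + 7)] · 8/(3·121), which tends to 8/363 as k → ∞.
Thus R = 1/(8/363) = 363/8.
At z = 363/8: the terms have absolute value of order k, which does not tend to 0, so the series diverges by the divergence test.
At z = -363/8: the terms have absolute value of order k, which does not tend to 0, so the series diverges by the divergence test.

(-363/8, 363/8)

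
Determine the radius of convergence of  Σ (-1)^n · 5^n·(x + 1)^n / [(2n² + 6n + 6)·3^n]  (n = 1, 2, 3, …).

R = 3/5

Apply the ratio test: |a_{n+1}| / |a_n| = [(2n² + 6n + 6)/(2(n+1)² + 6(n+1) + 6)] · 5/3, which tends to 5/3 as n → ∞.
The series converges when 5/3 · |x + 1| < 1, giving R = 3/5.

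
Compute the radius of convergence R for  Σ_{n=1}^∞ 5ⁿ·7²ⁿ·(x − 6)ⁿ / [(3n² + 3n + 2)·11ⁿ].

R = 11/245

Ratio test: |a_{n+1}/a_n| = [(3n² + 3n + 2)/(3(n+1)² + 3(n+1) + 2)] · 5·49/11 → 245/11 as n → ∞.
Convergence for |x − 6| · 245/11 < 1, i.e. |x − 6| < 11/245. So R = 11/245.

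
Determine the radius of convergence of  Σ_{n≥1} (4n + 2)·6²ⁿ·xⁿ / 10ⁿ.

By the ratio test, |a_{n+1}/a_n| = [(4(n+1) + 2)/(4n + 2)] · 36/10 → 18/5.
The series converges when 18/5 · |x| < 1, giving R = 5/18.

R = 5/18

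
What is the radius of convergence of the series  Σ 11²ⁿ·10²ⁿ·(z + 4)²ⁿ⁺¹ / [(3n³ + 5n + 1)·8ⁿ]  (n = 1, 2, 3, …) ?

By the ratio test, |a_{n+1}/a_n| = [(3n³ + 5n + 1)/(3(n+1)³ + 5(n+1) + 1)] · 121·100/8 → 3025/2.
Writing y = (z + 4)², the series in y has radius 2/3025, so |z + 4| < √(2/3025) and R = √2/55.

R = √2/55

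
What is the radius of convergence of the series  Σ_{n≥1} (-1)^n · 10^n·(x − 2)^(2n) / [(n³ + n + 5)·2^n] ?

R = √5/5

Apply the ratio test: |a_{n+1}| / |a_n| = [(n³ + n + 5)/((n+1)³ + (n+1) + 5)] · 10/2, which tends to 5 as n → ∞.
Successive powers of (x − 2) differ by 2, so the series converges when |x − 2|² · 5 < 1, i.e. |x − 2| < √(1/5). So R = √5/5.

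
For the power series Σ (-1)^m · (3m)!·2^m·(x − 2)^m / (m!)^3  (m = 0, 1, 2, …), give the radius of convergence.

R = 1/54

Apply the ratio test: |a_{m+1}| / |a_m| = (3m+1)·(3m+2)·(3m+3)/(m+1)³ · 2, which tends to 54 as m → ∞.
The series converges when 54 · |x − 2| < 1, giving R = 1/54.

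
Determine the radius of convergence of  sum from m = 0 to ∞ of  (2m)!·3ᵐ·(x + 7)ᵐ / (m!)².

Apply the ratio test: |a_{m+1}| / |a_m| = (2m+1)·(2m+2)/(m+1)² · 3, which tends to 12 as m → ∞.
Thus R = 1/(12) = 1/12.

R = 1/12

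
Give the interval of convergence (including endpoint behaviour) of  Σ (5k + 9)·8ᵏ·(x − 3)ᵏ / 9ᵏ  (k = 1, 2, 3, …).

The ratio of consecutive coefficients is [(5(k+1) + 9)/(5k + 9)] · 8/9 → 8/9.
Thus R = 1/(8/9) = 9/8.
At x = 33/8: the k-th term does not approach 0; divergence by the term test.
When x = 15/8, the terms do not tend to 0, so the series diverges.

(15/8, 33/8)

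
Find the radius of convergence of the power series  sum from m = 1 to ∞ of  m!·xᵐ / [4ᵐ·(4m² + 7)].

R = 0

By the ratio test, |a_{m+1}/a_m| = (m+1) · 1/4 · (4m² + 7)/(4(m+1)² + 7) → ∞.
The terms grow without bound for any x ≠ 0, so R = 0 (convergence only at x = 0).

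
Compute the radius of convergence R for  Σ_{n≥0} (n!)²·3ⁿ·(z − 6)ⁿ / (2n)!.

The ratio of consecutive coefficients is (n+1)²/[(2n+1)·(2n+2)] · 3 → 3/4.
Hence the series converges for |z − 6| < 1/(3/4) = 4/3, so the radius of convergence is 4/3.

R = 4/3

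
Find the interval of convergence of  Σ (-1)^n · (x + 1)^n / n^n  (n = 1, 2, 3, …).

(−∞, ∞)

Root test: |a_n|^(1/n) = 1/n → 0.
The limit is 0 for every x, so R = ∞.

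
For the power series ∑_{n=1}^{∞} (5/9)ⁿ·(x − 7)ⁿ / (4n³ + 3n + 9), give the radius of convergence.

R = 9/5

Apply the ratio test: |a_{n+1}| / |a_n| = [(4n³ + 3n + 9)/(4(n+1)³ + 3(n+1) + 9)] · 5/9, which tends to 5/9 as n → ∞.
The series converges when 5/9 · |x − 7| < 1, giving R = 9/5.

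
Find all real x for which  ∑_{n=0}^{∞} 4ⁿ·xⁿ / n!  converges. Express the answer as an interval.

By the ratio test, |a_{n+1}/a_n| = 4 · 1/(n+1) → 0.
The ratio tends to 0 regardless of x, hence R = ∞.

(−∞, ∞)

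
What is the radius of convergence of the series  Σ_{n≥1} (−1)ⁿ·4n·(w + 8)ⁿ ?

The ratio of consecutive coefficients is 4(n+1)/4n → 1.
Convergence for |w + 8| < 1, so R = 1.

R = 1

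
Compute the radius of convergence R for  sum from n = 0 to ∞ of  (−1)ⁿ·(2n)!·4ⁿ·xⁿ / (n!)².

By the ratio test, |a_{n+1}/a_n| = (2n+1)·(2n+2)/(n+1)² · 4 → 16.
Thus R = 1/(16) = 1/16.

R = 1/16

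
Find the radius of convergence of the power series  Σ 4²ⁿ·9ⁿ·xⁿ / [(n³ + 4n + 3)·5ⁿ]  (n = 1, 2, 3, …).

The ratio of consecutive coefficients is [(n³ + 4n + 3)/((n+1)³ + 4(n+1) + 3)] · 16·9/5 → 144/5.
Convergence for |x| · 144/5 < 1, i.e. |x| < 5/144. So R = 5/144.

R = 5/144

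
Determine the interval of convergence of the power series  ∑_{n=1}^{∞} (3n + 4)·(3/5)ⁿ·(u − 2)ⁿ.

(1/3, 11/3)

By the ratio test, |a_{n+1}/a_n| = [(3(n+1) + 4)/(3n + 4)] · 3/5 → 3/5.
The series converges when 3/5 · |u − 2| < 1, giving R = 5/3.
When u = 11/3, the terms have absolute value of order n, which does not tend to 0, so the series diverges by the divergence test.
Check u = 1/3: the terms do not tend to 0, so the series diverges.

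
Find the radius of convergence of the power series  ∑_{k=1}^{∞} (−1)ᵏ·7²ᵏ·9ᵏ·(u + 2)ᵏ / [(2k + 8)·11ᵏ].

R = 11/441

The ratio of consecutive coefficients is [(2k + 8)/(2(k+1) + 8)] · 49·9/11 → 441/11.
Thus R = 1/(441/11) = 11/441.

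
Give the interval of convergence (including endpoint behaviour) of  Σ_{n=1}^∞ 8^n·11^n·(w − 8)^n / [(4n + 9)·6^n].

[349/44, 355/44)

The ratio of consecutive coefficients is [(4n + 9)/(4(n+1) + 9)] · 8·11/6 → 44/3.
Hence the series converges for |w − 8| < 1/(44/3) = 3/44, so the radius of convergence is 3/44.
When w = 355/44, the terms are asymptotic to a nonzero constant times 1/n, so the series diverges by limit comparison with Σ 1/n.
Endpoint w = 349/44: the terms alternate in sign and decrease monotonically to 0 in absolute value (size ~ c/n), so the alternating series test gives convergence.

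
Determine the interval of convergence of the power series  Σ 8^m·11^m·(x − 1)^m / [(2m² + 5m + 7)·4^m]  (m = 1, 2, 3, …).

[21/22, 23/22]

Apply the ratio test: |a_{m+1}| / |a_m| = [(2m² + 5m + 7)/(2(m+1)² + 5(m+1) + 7)] · 8·11/4, which tends to 22 as m → ∞.
Hence the series converges for |x − 1| < 1/(22) = 1/22, so the radius of convergence is 1/22.
Check x = 23/22: the series is dominated by a constant times Σ 1/m², which converges (p = 2 > 1).
At x = 21/22: absolute convergence follows by limit comparison with Σ 1/m².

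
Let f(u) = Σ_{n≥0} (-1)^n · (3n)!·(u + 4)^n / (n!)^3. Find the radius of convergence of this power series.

R = 1/27

Apply the ratio test: |a_{n+1}| / |a_n| = (3n+1)·(3n+2)·(3n+3)/(n+1)³, which tends to 27 as n → ∞.
Convergence for |u + 4| · 27 < 1, i.e. |u + 4| < 1/27. So R = 1/27.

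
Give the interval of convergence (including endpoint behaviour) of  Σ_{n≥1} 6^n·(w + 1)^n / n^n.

Root test: |a_n|^(1/n) = 6/n → 0.
Since the n-th root of |a_n| tends to 0, the series converges for all real w; R = ∞.

(−∞, ∞)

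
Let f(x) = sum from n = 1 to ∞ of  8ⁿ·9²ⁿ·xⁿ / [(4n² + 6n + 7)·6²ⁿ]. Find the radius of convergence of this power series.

The ratio of consecutive coefficients is [(4n² + 6n + 7)/(4(n+1)² + 6(n+1) + 7)] · 8·81/36 → 18.
Hence the series converges for |x| < 1/(18) = 1/18, so the radius of convergence is 1/18.

R = 1/18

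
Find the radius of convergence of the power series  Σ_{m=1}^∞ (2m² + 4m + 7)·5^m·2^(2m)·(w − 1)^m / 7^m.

R = 7/20

The ratio of consecutive coefficients is [(2(m+1)² + 4(m+1) + 7)/(2m² + 4m + 7)] · 5·4/7 → 20/7.
Thus R = 1/(20/7) = 7/20.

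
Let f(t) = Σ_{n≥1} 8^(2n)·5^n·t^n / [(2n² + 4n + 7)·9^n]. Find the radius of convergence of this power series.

R = 9/320

Apply the ratio test: |a_{n+1}| / |a_n| = [(2n² + 4n + 7)/(2(n+1)² + 4(n+1) + 7)] · 64·5/9, which tends to 320/9 as n → ∞.
Convergence for |t| · 320/9 < 1, i.e. |t| < 9/320. So R = 9/320.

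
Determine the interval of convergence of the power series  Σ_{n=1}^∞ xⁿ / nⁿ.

(−∞, ∞)

By the Cauchy root test, |a_n|^(1/n) = 1/n → 0.
Since the n-th root of |a_n| tends to 0, the series converges for all real x; R = ∞.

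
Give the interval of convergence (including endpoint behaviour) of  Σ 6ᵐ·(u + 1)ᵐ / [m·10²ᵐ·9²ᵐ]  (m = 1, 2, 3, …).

[-1351, 1349)

By the ratio test, |a_{m+1}/a_m| = [m/(m+1)] · 6/(100·81) → 1/1350.
Thus R = 1/(1/1350) = 1350.
Check u = 1349: the terms behave like c/m; limit comparison with the harmonic series gives divergence.
Check u = -1351: convergence follows from the alternating series test (terms decrease monotonically to 0).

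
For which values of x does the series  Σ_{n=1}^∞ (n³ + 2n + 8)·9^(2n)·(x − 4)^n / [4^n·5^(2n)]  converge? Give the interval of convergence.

(224/81, 424/81)

Apply the ratio test: |a_{n+1}| / |a_n| = [((n+1)³ + 2(n+1) + 8)/(n³ + 2n + 8)] · 81/(4·25), which tends to 81/100 as n → ∞.
Thus R = 1/(81/100) = 100/81.
Check x = 424/81: the terms have absolute value of order n³, which does not tend to 0, so the series diverges by the divergence test.
Check x = 224/81: the terms have absolute value of order n³, which does not tend to 0, so the series diverges by the divergence test.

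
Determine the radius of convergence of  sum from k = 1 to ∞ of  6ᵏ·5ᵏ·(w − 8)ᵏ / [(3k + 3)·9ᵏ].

Ratio test: |a_{k+1}/a_k| = [(3k + 3)/(3(k+1) + 3)] · 6·5/9 → 10/3 as k → ∞.
Convergence for |w − 8| · 10/3 < 1, i.e. |w − 8| < 3/10. So R = 3/10.

R = 3/10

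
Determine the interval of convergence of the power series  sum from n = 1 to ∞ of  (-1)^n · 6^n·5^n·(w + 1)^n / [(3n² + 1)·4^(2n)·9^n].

[-29/5, 19/5]

Ratio test: |a_{n+1}/a_n| = [(3n² + 1)/(3(n+1)² + 1)] · 6·5/(16·9) → 5/24 as n → ∞.
The series converges when 5/24 · |w + 1| < 1, giving R = 24/5.
When w = 19/5, the series is dominated by a constant times Σ 1/n², which converges (p = 2 > 1).
When w = -29/5, the series is dominated by a constant times Σ 1/n², which converges (p = 2 > 1).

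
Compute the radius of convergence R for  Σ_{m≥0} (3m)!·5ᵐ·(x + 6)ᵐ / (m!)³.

R = 1/135

Apply the ratio test: |a_{m+1}| / |a_m| = (3m+1)·(3m+2)·(3m+3)/(m+1)³ · 5, which tends to 135 as m → ∞.
Convergence for |x + 6| · 135 < 1, i.e. |x + 6| < 1/135. So R = 1/135.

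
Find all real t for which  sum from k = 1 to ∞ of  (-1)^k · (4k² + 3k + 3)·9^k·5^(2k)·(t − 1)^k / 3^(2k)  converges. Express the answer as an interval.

(24/25, 26/25)

Apply the ratio test: |a_{k+1}| / |a_k| = [(4(k+1)² + 3(k+1) + 3)/(4k² + 3k + 3)] · 9·25/9, which tends to 25 as k → ∞.
Hence the series converges for |t − 1| < 1/(25) = 1/25, so the radius of convergence is 1/25.
When t = 26/25, the terms have absolute value of order k², which does not tend to 0, so the series diverges by the divergence test.
When t = 24/25, the terms do not tend to 0, so the series diverges.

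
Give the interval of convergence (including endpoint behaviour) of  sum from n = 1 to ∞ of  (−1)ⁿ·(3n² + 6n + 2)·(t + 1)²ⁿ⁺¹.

(-2, 0)

The ratio of consecutive coefficients is (3(n+1)² + 6(n+1) + 2)/(3n² + 6n + 2) → 1.
Writing y = (t + 1)², the series in y has radius 1, so |t + 1| < √(1) = 1 and R = 1.
Endpoint t = 0: the n-th term does not approach 0; divergence by the term test.
At t = -2: the n-th term does not approach 0; divergence by the term test.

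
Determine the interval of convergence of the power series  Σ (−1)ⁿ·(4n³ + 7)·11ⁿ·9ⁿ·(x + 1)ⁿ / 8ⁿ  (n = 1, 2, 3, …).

Apply the ratio test: |a_{n+1}| / |a_n| = [(4(n+1)³ + 7)/(4n³ + 7)] · 11·9/8, which tends to 99/8 as n → ∞.
Convergence for |x + 1| · 99/8 < 1, i.e. |x + 1| < 8/99. So R = 8/99.
Check x = -91/99: the n-th term does not approach 0; divergence by the term test.
Check x = -107/99: the terms do not tend to 0, so the series diverges.

(-107/99, -91/99)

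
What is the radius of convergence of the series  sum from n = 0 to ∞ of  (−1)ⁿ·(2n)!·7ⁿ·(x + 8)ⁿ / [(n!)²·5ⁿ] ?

The ratio of consecutive coefficients is (2n+1)·(2n+2)/(n+1)² · 7/5 → 28/5.
Hence the series converges for |x + 8| < 1/(28/5) = 5/28, so the radius of convergence is 5/28.

R = 5/28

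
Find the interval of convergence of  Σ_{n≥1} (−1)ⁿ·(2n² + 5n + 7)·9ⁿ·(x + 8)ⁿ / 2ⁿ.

By the ratio test, |a_{n+1}/a_n| = [(2(n+1)² + 5(n+1) + 7)/(2n² + 5n + 7)] · 9/2 → 9/2.
Hence the series converges for |x + 8| < 1/(9/2) = 2/9, so the radius of convergence is 2/9.
When x = -70/9, the terms do not tend to 0, so the series diverges.
At x = -74/9: the n-th term does not approach 0; divergence by the term test.

(-74/9, -70/9)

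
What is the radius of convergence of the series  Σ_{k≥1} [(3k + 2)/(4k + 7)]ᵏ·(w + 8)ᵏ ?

Root test: |a_k|^(1/k) = (3k + 2)/(4k + 7) → 3/4.
Hence the series converges for |w + 8| < 1/(3/4) = 4/3, so the radius of convergence is 4/3.

R = 4/3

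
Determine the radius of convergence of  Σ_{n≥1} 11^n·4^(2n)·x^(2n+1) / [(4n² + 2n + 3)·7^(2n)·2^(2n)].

Apply the ratio test: |a_{n+1}| / |a_n| = [(4n² + 2n + 3)/(4(n+1)² + 2(n+1) + 3)] · 11·16/(49·4), which tends to 44/49 as n → ∞.
Since the exponent of x increases by 2 each term, convergence requires |x|² < 49/44, hence R = 7√11/22.

R = 7√11/22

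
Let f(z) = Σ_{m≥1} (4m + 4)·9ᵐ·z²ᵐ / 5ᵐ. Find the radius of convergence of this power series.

R = √5/3

Apply the ratio test: |a_{m+1}| / |a_m| = [(4(m+1) + 4)/(4m + 4)] · 9/5, which tends to 9/5 as m → ∞.
Writing y = z², the series in y has radius 5/9, so |z| < √(5/9) and R = √5/3.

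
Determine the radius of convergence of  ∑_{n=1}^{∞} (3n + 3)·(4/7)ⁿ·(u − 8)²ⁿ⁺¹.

Ratio test: |a_{n+1}/a_n| = [(3(n+1) + 3)/(3n + 3)] · 4/7 → 4/7 as n → ∞.
Since the exponent of (u − 8) increases by 2 each term, convergence requires |u − 8|² < 7/4, hence R = √7/2.

R = √7/2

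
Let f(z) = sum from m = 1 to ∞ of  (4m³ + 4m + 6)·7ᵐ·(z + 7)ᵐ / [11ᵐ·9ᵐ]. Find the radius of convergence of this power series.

Ratio test: |a_{m+1}/a_m| = [(4(m+1)³ + 4(m+1) + 6)/(4m³ + 4m + 6)] · 7/(11·9) → 7/99 as m → ∞.
Hence the series converges for |z + 7| < 1/(7/99) = 99/7, so the radius of convergence is 99/7.

R = 99/7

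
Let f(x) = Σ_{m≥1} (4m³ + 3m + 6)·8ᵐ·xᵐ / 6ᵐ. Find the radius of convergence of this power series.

R = 3/4

By the ratio test, |a_{m+1}/a_m| = [(4(m+1)³ + 3(m+1) + 6)/(4m³ + 3m + 6)] · 8/6 → 4/3.
Convergence for |x| · 4/3 < 1, i.e. |x| < 3/4. So R = 3/4.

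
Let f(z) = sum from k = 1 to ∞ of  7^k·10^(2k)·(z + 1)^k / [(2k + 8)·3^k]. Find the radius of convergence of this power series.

The ratio of consecutive coefficients is [(2k + 8)/(2(k+1) + 8)] · 7·100/3 → 700/3.
Thus R = 1/(700/3) = 3/700.

R = 3/700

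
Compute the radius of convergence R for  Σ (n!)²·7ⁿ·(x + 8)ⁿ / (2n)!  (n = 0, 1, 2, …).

Apply the ratio test: |a_{n+1}| / |a_n| = (n+1)²/[(2n+1)·(2n+2)] · 7, which tends to 7/4 as n → ∞.
Hence the series converges for |x + 8| < 1/(7/4) = 4/7, so the radius of convergence is 4/7.

R = 4/7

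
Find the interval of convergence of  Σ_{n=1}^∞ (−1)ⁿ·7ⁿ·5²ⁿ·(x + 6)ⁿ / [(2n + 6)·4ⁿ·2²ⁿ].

(-1066/175, -1034/175]

Ratio test: |a_{n+1}/a_n| = [(2n + 6)/(2(n+1) + 6)] · 7·25/(4·4) → 175/16 as n → ∞.
Thus R = 1/(175/16) = 16/175.
When x = -1034/175, the terms alternate in sign and decrease monotonically to 0 in absolute value (size ~ c/n), so the alternating series test gives convergence.
When x = -1066/175, the terms are asymptotic to a nonzero constant times 1/n, so the series diverges by limit comparison with Σ 1/n.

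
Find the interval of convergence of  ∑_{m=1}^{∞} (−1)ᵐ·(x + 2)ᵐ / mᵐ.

Root test: |a_m|^(1/m) = 1/m → 0.
Since the m-th root of |a_m| tends to 0, the series converges for all real x; R = ∞.

(−∞, ∞)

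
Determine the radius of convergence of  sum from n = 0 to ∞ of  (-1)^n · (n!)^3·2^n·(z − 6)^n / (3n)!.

By the ratio test, |a_{n+1}/a_n| = (n+1)³/[(3n+1)·(3n+2)·(3n+3)] · 2 → 2/27.
Convergence for |z − 6| · 2/27 < 1, i.e. |z − 6| < 27/2. So R = 27/2.

R = 27/2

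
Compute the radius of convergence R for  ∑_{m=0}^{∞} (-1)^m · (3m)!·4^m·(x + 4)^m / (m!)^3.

Apply the ratio test: |a_{m+1}| / |a_m| = (3m+1)·(3m+2)·(3m+3)/(m+1)³ · 4, which tends to 108 as m → ∞.
Hence the series converges for |x + 4| < 1/(108) = 1/108, so the radius of convergence is 1/108.

R = 1/108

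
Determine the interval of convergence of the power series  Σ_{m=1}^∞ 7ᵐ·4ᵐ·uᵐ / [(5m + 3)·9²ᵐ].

[-81/28, 81/28)

By the ratio test, |a_{m+1}/a_m| = [(5m + 3)/(5(m+1) + 3)] · 7·4/81 → 28/81.
Convergence for |u| · 28/81 < 1, i.e. |u| < 81/28. So R = 81/28.
When u = 81/28, the terms are asymptotic to a nonzero constant times 1/m, so the series diverges by limit comparison with Σ 1/m.
Endpoint u = -81/28: convergence follows from the alternating series test (terms decrease monotonically to 0).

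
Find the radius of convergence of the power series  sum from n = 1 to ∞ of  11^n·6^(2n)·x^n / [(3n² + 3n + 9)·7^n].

R = 7/396

The ratio of consecutive coefficients is [(3n² + 3n + 9)/(3(n+1)² + 3(n+1) + 9)] · 11·36/7 → 396/7.
The series converges when 396/7 · |x| < 1, giving R = 7/396.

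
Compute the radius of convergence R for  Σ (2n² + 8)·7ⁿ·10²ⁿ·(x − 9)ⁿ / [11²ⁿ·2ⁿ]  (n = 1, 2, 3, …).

Ratio test: |a_{n+1}/a_n| = [(2(n+1)² + 8)/(2n² + 8)] · 7·100/(121·2) → 350/121 as n → ∞.
Hence the series converges for |x − 9| < 1/(350/121) = 121/350, so the radius of convergence is 121/350.

R = 121/350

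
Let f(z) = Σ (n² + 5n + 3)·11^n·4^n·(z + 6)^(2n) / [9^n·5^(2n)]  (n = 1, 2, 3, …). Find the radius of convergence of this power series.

Ratio test: |a_{n+1}/a_n| = [((n+1)² + 5(n+1) + 3)/(n² + 5n + 3)] · 11·4/(9·25) → 44/225 as n → ∞.
Since the exponent of (z + 6) increases by 2 each term, convergence requires |z + 6|² < 225/44, hence R = 15√11/22.

R = 15√11/22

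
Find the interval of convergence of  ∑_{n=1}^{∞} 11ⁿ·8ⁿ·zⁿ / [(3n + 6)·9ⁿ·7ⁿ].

[-63/88, 63/88)

Ratio test: |a_{n+1}/a_n| = [(3n + 6)/(3(n+1) + 6)] · 11·8/(9·7) → 88/63 as n → ∞.
The series converges when 88/63 · |z| < 1, giving R = 63/88.
Check z = 63/88: the terms behave like c/n; limit comparison with the harmonic series gives divergence.
Endpoint z = -63/88: the terms alternate in sign and decrease monotonically to 0 in absolute value (size ~ c/n), so the alternating series test gives convergence.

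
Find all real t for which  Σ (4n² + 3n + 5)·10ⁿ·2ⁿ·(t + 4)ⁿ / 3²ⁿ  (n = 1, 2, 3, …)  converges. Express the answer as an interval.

(-89/20, -71/20)

Apply the ratio test: |a_{n+1}| / |a_n| = [(4(n+1)² + 3(n+1) + 5)/(4n² + 3n + 5)] · 10·2/9, which tends to 20/9 as n → ∞.
Thus R = 1/(20/9) = 9/20.
At t = -71/20: the terms do not tend to 0, so the series diverges.
When t = -89/20, the n-th term does not approach 0; divergence by the term test.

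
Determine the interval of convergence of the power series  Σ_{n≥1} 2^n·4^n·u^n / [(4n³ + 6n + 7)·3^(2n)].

Apply the ratio test: |a_{n+1}| / |a_n| = [(4n³ + 6n + 7)/(4(n+1)³ + 6(n+1) + 7)] · 2·4/9, which tends to 8/9 as n → ∞.
Thus R = 1/(8/9) = 9/8.
Endpoint u = 9/8: the series is dominated by a constant times Σ 1/n³, which converges (p = 3 > 1).
At u = -9/8: the series is dominated by a constant times Σ 1/n³, which converges (p = 3 > 1).

[-9/8, 9/8]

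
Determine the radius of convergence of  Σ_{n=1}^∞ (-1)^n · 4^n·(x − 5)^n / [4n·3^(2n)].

R = 9/4

By the ratio test, |a_{n+1}/a_n| = [4n/4(n+1)] · 4/9 → 4/9.
Convergence for |x − 5| · 4/9 < 1, i.e. |x − 5| < 9/4. So R = 9/4.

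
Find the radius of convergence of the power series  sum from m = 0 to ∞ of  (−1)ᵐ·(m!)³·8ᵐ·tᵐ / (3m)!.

R = 27/8

By the ratio test, |a_{m+1}/a_m| = (m+1)³/[(3m+1)·(3m+2)·(3m+3)] · 8 → 8/27.
Thus R = 1/(8/27) = 27/8.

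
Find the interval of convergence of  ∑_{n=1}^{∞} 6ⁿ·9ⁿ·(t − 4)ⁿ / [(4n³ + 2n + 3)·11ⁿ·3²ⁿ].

[13/6, 35/6]

The ratio of consecutive coefficients is [(4n³ + 2n + 3)/(4(n+1)³ + 2(n+1) + 3)] · 6·9/(11·9) → 6/11.
Thus R = 1/(6/11) = 11/6.
When t = 35/6, the terms are on the order of 1/n³, so the series converges absolutely by comparison with the p-series (p = 3 > 1).
At t = 13/6: the terms are on the order of 1/n³, so the series converges absolutely by comparison with the p-series (p = 3 > 1).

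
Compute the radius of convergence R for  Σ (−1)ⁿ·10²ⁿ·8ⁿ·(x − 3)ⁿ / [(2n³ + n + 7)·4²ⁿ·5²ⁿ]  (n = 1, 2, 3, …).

By the ratio test, |a_{n+1}/a_n| = [(2n³ + n + 7)/(2(n+1)³ + (n+1) + 7)] · 100·8/(16·25) → 2.
Convergence for |x − 3| · 2 < 1, i.e. |x − 3| < 1/2. So R = 1/2.

R = 1/2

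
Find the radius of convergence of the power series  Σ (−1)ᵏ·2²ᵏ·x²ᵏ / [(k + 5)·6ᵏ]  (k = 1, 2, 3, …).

R = √6/2

The ratio of consecutive coefficients is [(k + 5)/((k+1) + 5)] · 4/6 → 2/3.
Successive powers of x differ by 2, so the series converges when |x|² · 2/3 < 1, i.e. |x| < √(3/2). So R = √6/2.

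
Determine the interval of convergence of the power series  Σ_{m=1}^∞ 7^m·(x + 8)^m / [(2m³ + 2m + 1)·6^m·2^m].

[-68/7, -44/7]

Apply the ratio test: |a_{m+1}| / |a_m| = [(2m³ + 2m + 1)/(2(m+1)³ + 2(m+1) + 1)] · 7/(6·2), which tends to 7/12 as m → ∞.
Hence the series converges for |x + 8| < 1/(7/12) = 12/7, so the radius of convergence is 12/7.
At x = -44/7: absolute convergence follows by limit comparison with Σ 1/m³.
Endpoint x = -68/7: the terms are on the order of 1/m³, so the series converges absolutely by comparison with the p-series (p = 3 > 1).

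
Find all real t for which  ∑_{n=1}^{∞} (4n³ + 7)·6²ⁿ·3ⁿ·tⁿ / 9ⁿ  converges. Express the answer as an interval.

Ratio test: |a_{n+1}/a_n| = [(4(n+1)³ + 7)/(4n³ + 7)] · 36·3/9 → 12 as n → ∞.
Convergence for |t| · 12 < 1, i.e. |t| < 1/12. So R = 1/12.
When t = 1/12, the terms do not tend to 0, so the series diverges.
When t = -1/12, the n-th term does not approach 0; divergence by the term test.

(-1/12, 1/12)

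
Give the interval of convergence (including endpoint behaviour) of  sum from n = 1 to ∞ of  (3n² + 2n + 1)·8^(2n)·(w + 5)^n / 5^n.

Ratio test: |a_{n+1}/a_n| = [(3(n+1)² + 2(n+1) + 1)/(3n² + 2n + 1)] · 64/5 → 64/5 as n → ∞.
Convergence for |w + 5| · 64/5 < 1, i.e. |w + 5| < 5/64. So R = 5/64.
At w = -315/64: the n-th term does not approach 0; divergence by the term test.
Endpoint w = -325/64: the n-th term does not approach 0; divergence by the term test.

(-325/64, -315/64)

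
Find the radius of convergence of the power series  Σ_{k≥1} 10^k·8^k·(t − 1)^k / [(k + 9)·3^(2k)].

The ratio of consecutive coefficients is [(k + 9)/((k+1) + 9)] · 10·8/9 → 80/9.
Thus R = 1/(80/9) = 9/80.

R = 9/80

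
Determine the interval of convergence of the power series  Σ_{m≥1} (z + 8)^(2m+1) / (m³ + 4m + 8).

The ratio of consecutive coefficients is (m³ + 4m + 8)/((m+1)³ + 4(m+1) + 8) → 1.
Successive powers of (z + 8) differ by 2, so the series converges when |z + 8|² · 1 < 1, i.e. |z + 8| < √(1) = 1. So R = 1.
Endpoint z = -7: the terms are on the order of 1/m³, so the series converges absolutely by comparison with the p-series (p = 3 > 1).
When z = -9, absolute convergence follows by limit comparison with Σ 1/m³.

[-9, -7]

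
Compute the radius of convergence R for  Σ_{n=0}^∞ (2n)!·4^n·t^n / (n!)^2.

R = 1/16

The ratio of consecutive coefficients is (2n+1)·(2n+2)/(n+1)² · 4 → 16.
Hence the series converges for |t| < 1/(16) = 1/16, so the radius of convergence is 1/16.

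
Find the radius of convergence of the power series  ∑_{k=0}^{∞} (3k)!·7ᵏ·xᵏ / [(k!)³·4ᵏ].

R = 4/189

Ratio test: |a_{k+1}/a_k| = (3k+1)·(3k+2)·(3k+3)/(k+1)³ · 7/4 → 189/4 as k → ∞.
The series converges when 189/4 · |x| < 1, giving R = 4/189.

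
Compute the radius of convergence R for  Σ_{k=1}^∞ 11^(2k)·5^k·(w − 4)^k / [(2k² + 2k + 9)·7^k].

Apply the ratio test: |a_{k+1}| / |a_k| = [(2k² + 2k + 9)/(2(k+1)² + 2(k+1) + 9)] · 121·5/7, which tends to 605/7 as k → ∞.
Convergence for |w − 4| · 605/7 < 1, i.e. |w − 4| < 7/605. So R = 7/605.

R = 7/605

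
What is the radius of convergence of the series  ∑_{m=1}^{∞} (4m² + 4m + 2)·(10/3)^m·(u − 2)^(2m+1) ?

R = √30/10

Ratio test: |a_{m+1}/a_m| = [(4(m+1)² + 4(m+1) + 2)/(4m² + 4m + 2)] · 10/3 → 10/3 as m → ∞.
Since the exponent of (u − 2) increases by 2 each term, convergence requires |u − 2|² < 3/10, hence R = √30/10.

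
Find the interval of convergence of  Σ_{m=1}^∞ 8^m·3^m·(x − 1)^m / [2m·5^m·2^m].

By the ratio test, |a_{m+1}/a_m| = [2m/2(m+1)] · 8·3/(5·2) → 12/5.
Thus R = 1/(12/5) = 5/12.
Check x = 17/12: comparison with the harmonic series Σ 1/m shows the series diverges.
Check x = 7/12: convergence follows from the alternating series test (terms decrease monotonically to 0).

[7/12, 17/12)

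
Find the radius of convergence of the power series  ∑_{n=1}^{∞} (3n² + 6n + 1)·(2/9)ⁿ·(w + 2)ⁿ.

Ratio test: |a_{n+1}/a_n| = [(3(n+1)² + 6(n+1) + 1)/(3n² + 6n + 1)] · 2/9 → 2/9 as n → ∞.
Hence the series converges for |w + 2| < 1/(2/9) = 9/2, so the radius of convergence is 9/2.

R = 9/2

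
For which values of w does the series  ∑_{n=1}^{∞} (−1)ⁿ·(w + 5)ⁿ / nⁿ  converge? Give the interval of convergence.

(−∞, ∞)

By the Cauchy root test, |a_n|^(1/n) = 1/n → 0.
The limit is 0 for every w, so R = ∞.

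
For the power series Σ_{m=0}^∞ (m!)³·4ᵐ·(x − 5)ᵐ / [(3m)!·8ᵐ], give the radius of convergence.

R = 54

By the ratio test, |a_{m+1}/a_m| = (m+1)³/[(3m+1)·(3m+2)·(3m+3)] · 4/8 → 1/54.
The series converges when 1/54 · |x − 5| < 1, giving R = 54.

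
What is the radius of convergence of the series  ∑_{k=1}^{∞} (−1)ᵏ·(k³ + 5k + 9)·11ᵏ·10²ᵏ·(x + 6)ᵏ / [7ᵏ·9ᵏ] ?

R = 63/1100

The ratio of consecutive coefficients is [((k+1)³ + 5(k+1) + 9)/(k³ + 5k + 9)] · 11·100/(7·9) → 1100/63.
The series converges when 1100/63 · |x + 6| < 1, giving R = 63/1100.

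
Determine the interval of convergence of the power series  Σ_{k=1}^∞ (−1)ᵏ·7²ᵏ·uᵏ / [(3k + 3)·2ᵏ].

The ratio of consecutive coefficients is [(3k + 3)/(3(k+1) + 3)] · 49/2 → 49/2.
The series converges when 49/2 · |u| < 1, giving R = 2/49.
Endpoint u = 2/49: an alternating series whose terms decrease to 0 in absolute value, so it converges by the Leibniz criterion.
Endpoint u = -2/49: the terms are asymptotic to a nonzero constant times 1/k, so the series diverges by limit comparison with Σ 1/k.

(-2/49, 2/49]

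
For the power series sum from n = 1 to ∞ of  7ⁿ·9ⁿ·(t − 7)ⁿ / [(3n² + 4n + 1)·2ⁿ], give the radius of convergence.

By the ratio test, |a_{n+1}/a_n| = [(3n² + 4n + 1)/(3(n+1)² + 4(n+1) + 1)] · 7·9/2 → 63/2.
Hence the series converges for |t − 7| < 1/(63/2) = 2/63, so the radius of convergence is 2/63.

R = 2/63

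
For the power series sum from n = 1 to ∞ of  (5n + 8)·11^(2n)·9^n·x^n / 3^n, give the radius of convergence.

R = 1/363

By the ratio test, |a_{n+1}/a_n| = [(5(n+1) + 8)/(5n + 8)] · 121·9/3 → 363.
Convergence for |x| · 363 < 1, i.e. |x| < 1/363. So R = 1/363.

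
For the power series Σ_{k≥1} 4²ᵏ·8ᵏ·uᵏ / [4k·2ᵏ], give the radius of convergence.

The ratio of consecutive coefficients is [4k/4(k+1)] · 16·8/2 → 64.
Convergence for |u| · 64 < 1, i.e. |u| < 1/64. So R = 1/64.

R = 1/64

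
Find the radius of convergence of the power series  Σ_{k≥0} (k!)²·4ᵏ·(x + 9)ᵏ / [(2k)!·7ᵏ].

R = 7

Apply the ratio test: |a_{k+1}| / |a_k| = (k+1)²/[(2k+1)·(2k+2)] · 4/7, which tends to 1/7 as k → ∞.
The series converges when 1/7 · |x + 9| < 1, giving R = 7.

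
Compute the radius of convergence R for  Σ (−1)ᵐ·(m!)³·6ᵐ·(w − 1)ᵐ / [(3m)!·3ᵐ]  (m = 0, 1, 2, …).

R = 27/2

Apply the ratio test: |a_{m+1}| / |a_m| = (m+1)³/[(3m+1)·(3m+2)·(3m+3)] · 6/3, which tends to 2/27 as m → ∞.
Convergence for |w − 1| · 2/27 < 1, i.e. |w − 1| < 27/2. So R = 27/2.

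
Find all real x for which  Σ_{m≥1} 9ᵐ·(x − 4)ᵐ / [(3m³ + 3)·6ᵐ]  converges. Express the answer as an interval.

[10/3, 14/3]

By the ratio test, |a_{m+1}/a_m| = [(3m³ + 3)/(3(m+1)³ + 3)] · 9/6 → 3/2.
Hence the series converges for |x − 4| < 1/(3/2) = 2/3, so the radius of convergence is 2/3.
When x = 14/3, absolute convergence follows by limit comparison with Σ 1/m³.
At x = 10/3: absolute convergence follows by limit comparison with Σ 1/m³.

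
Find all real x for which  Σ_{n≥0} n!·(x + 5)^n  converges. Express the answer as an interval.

{-5}

The ratio of consecutive coefficients is (n+1) → ∞.
Since the ratio → ∞, the series diverges for every x ≠ -5, and R = 0.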